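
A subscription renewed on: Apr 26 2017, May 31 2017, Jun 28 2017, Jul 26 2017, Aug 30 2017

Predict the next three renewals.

Sep 27 2017, Oct 25 2017, Nov 29 2017

These are Wednesdays with 35, 28, 28, 35-day gaps.
Each is the final Wednesday of its month — May 31 2017 is past the 28th, so '4th Wednesday' doesn't fit.
September 2017 ends with Wednesday Sep 27 2017.
October 2017 ends with Wednesday Oct 25 2017.
Last Wednesday of November 2017: Nov 29 2017.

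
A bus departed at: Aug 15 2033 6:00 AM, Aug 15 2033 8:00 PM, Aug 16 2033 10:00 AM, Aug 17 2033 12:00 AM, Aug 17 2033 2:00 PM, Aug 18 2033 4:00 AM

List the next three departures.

Gaps: 14, 14, 14, 14, 14 hours — each event is 14 hours after the previous one.
Aug 18 2033 4:00 AM + 14 h = Aug 18 2033 6:00 PM.
Aug 18 2033 6:00 PM + 14 h = Aug 19 2033 8:00 AM.
Aug 19 2033 8:00 AM + 14 h = Aug 19 2033 10:00 PM.

Aug 18 2033 6:00 PM, Aug 19 2033 8:00 AM, Aug 19 2033 10:00 PM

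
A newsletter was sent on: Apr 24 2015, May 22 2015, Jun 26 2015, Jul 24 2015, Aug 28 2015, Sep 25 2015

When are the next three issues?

These are Fridays at 28- or 35-day spacing (28, 35, 28, 35, 28).
The pattern: 4th Friday of the month.
4th Friday of October 2015: Oct 23 2015.
4th Friday of November 2015: Nov 27 2015.
December 2015 — 4th Friday is Dec 25 2015.

Oct 23 2015, Nov 27 2015, Dec 25 2015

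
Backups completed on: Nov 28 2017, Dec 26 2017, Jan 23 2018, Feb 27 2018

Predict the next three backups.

Mar 27 2018, Apr 24 2018, May 22 2018

Gaps: 28, 28, 35 days — a mix of 28 and 35. Every date is a Tuesday.
Each is the 4th Tuesday of its month.
March 2018 — 4th Tuesday is Mar 27 2018.
4th Tuesday of April 2018: Apr 24 2018.
May 2018 — 4th Tuesday is May 22 2018.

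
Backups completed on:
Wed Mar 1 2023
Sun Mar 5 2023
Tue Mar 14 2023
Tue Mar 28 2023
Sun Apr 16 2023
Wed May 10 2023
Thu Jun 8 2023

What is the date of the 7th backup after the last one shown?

Thu May 16 2024

Gaps: 4, 9, 14, 19, 24, 29 days — each gap is 5 larger than the previous one.
Next gap: 34 days. Thu Jun 8 2023 + 34 days = Wed Jul 12 2023.
Next gap: 39 days. Wed Jul 12 2023 + 39 days = Sun Aug 20 2023.
Next gap: 44 days. Sun Aug 20 2023 + 44 days = Tue Oct 3 2023.
Next gap: 49 days. Tue Oct 3 2023 + 49 days = Tue Nov 21 2023.
Next gap: 54 days. Tue Nov 21 2023 + 54 days = Sun Jan 14 2024.
Next gap: 59 days. Sun Jan 14 2024 + 59 days = Wed Mar 13 2024.
Next gap: 64 days. Wed Mar 13 2024 + 64 days = Thu May 16 2024.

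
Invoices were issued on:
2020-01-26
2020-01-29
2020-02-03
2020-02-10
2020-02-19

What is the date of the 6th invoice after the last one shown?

2020-05-25

Gaps: 3, 5, 7, 9 days — each gap is 2 larger than the previous one.
Next gap: 11 days. 2020-02-19 + 11 days = 2020-03-01.
Next gap: 13 days. 2020-03-01 + 13 days = 2020-03-14.
Next gap: 15 days. 2020-03-14 + 15 days = 2020-03-29.
Next gap: 17 days. 2020-03-29 + 17 days = 2020-04-15.
Next gap: 19 days. 2020-04-15 + 19 days = 2020-05-04.
Next gap: 21 days. 2020-05-04 + 21 days = 2020-05-25.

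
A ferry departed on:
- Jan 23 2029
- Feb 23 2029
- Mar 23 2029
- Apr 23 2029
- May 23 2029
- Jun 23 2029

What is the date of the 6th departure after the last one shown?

Each date is the 23rd; the gaps (31, 28, 31, 30, 31) track the month lengths.
The rule is the 23rd of each month.
July 2029: Jul 23 2029.
Next: August 2029 → Aug 23 2029.
September 2029: Sep 23 2029.
October 2029: Oct 23 2029.
November 2029: Nov 23 2029.
Next: December 2029 → Dec 23 2029.

Dec 23 2029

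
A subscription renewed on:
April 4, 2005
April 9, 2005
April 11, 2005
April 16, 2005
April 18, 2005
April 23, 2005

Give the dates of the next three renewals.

April 25, 2005; April 30, 2005; May 2, 2005

The gap pattern 5, 2, 5, 2, 5 repeats every 2 events.
These are the Mondays and Saturdays of each week.
The following Monday is April 25, 2005.
The following Saturday is April 30, 2005.
Next Monday: May 2, 2005.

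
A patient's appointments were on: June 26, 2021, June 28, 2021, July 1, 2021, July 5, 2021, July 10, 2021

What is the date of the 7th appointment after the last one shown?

Intervals are 2, 3, 4, 5 days — an arithmetic progression with common difference 1.
Next gap: 6 days. July 10, 2021 + 6 days = July 16, 2021.
Next gap: 7 days. July 16, 2021 + 7 days = July 23, 2021.
Next gap: 8 days. July 23, 2021 + 8 days = July 31, 2021.
Next gap: 9 days. July 31, 2021 + 9 days = August 9, 2021.
Next gap: 10 days. August 9, 2021 + 10 days = August 19, 2021.
Next gap: 11 days. August 19, 2021 + 11 days = August 30, 2021.
Next gap: 12 days. August 30, 2021 + 12 days = September 11, 2021.

September 11, 2021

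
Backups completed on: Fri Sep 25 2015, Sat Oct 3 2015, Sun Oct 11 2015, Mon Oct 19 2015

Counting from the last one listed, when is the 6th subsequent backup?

The spacing is 8, 8, 8 days — always 8 days.
Mon Oct 19 2015 + 8 days = Tue Oct 27 2015.
Tue Oct 27 2015 + 8 days = Wed Nov 4 2015.
Wed Nov 4 2015 + 8 days = Thu Nov 12 2015.
Thu Nov 12 2015 + 8 days = Fri Nov 20 2015.
Fri Nov 20 2015 + 8 days = Sat Nov 28 2015.
Sat Nov 28 2015 + 8 days = Sun Dec 6 2015.

Sun Dec 6 2015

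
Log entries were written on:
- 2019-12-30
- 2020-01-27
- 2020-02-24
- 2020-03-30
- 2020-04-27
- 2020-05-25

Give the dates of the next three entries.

Every date is a Monday; gaps 28, 28, 35, 28, 28 days.
Each is the last Monday of its month (at least one falls on the 29th or later, ruling out '4th Monday').
Last Monday of June 2020: 2020-06-29.
Last Monday of July 2020: 2020-07-27.
Last Monday of August 2020: 2020-08-31.

2020-06-29, 2020-07-27, 2020-08-31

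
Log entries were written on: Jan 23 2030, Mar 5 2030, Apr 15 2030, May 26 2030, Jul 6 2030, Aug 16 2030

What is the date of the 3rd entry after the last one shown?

Every event comes 41 days after the last (41, 41, 41, 41, 41).
Aug 16 2030 + 41 days = Sep 26 2030.
Sep 26 2030 + 41 days = Nov 6 2030.
Nov 6 2030 + 41 days = Dec 17 2030.

Dec 17 2030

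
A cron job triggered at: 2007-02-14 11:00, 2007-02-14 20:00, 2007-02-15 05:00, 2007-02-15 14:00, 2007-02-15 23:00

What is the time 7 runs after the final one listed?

2007-02-18 14:00

Spacing: 9, 9, 9, 9 h — constant 9 h.
2007-02-15 23:00 + 9 h = 2007-02-16 08:00.
2007-02-16 08:00 + 9 h = 2007-02-16 17:00.
2007-02-16 17:00 + 9 h = 2007-02-17 02:00.
2007-02-17 02:00 + 9 h = 2007-02-17 11:00.
2007-02-17 11:00 + 9 h = 2007-02-17 20:00.
2007-02-17 20:00 + 9 h = 2007-02-18 05:00.
2007-02-18 05:00 + 9 h = 2007-02-18 14:00.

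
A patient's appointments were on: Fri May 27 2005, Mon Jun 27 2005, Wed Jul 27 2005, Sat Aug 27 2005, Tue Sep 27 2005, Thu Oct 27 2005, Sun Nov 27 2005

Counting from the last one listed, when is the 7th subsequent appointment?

Gaps: 31, 30, 31, 31, 30, 31 days — not constant. Every event is on the 27th of the month.
Pattern: the 27th of each month.
December 2005: Tue Dec 27 2005.
Next: January 2006 → Fri Jan 27 2006.
Next: February 2006 → Mon Feb 27 2006.
Next: March 2006 → Mon Mar 27 2006.
April 2006: Thu Apr 27 2006.
May 2006: Sat May 27 2006.
June 2006: Tue Jun 27 2006.

Tue Jun 27 2006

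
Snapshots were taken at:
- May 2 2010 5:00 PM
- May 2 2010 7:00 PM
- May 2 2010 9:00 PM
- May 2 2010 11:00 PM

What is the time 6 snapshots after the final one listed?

Spacing: 2, 2, 2 h — constant 2 h.
May 2 2010 11:00 PM + 2 h = May 3 2010 1:00 AM.
May 3 2010 1:00 AM + 2 h = May 3 2010 3:00 AM.
May 3 2010 3:00 AM + 2 h = May 3 2010 5:00 AM.
May 3 2010 5:00 AM + 2 h = May 3 2010 7:00 AM.
May 3 2010 7:00 AM + 2 h = May 3 2010 9:00 AM.
May 3 2010 9:00 AM + 2 h = May 3 2010 11:00 AM.

May 3 2010 11:00 AM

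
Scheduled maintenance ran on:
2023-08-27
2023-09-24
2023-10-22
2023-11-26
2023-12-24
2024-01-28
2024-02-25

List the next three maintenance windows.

These are Sundays at 28- or 35-day spacing (28, 28, 35, 28, 35, 28).
The pattern: 4th Sunday of the month.
4th Sunday of March 2024: 2024-03-24.
4th Sunday of April 2024: 2024-04-28.
May 2024 — 4th Sunday is 2024-05-26.

2024-03-24, 2024-04-28, 2024-05-26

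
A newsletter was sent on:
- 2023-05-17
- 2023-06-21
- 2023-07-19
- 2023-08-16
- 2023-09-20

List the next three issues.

All dates are Wednesdays, 35, 28, 28, 35 days apart.
Specifically, the 3rd Wednesday of each month.
October 2023 — 3rd Wednesday is 2023-10-18.
3rd Wednesday of November 2023: 2023-11-15.
December 2023 — 3rd Wednesday is 2023-12-20.

2023-10-18, 2023-11-15, 2023-12-20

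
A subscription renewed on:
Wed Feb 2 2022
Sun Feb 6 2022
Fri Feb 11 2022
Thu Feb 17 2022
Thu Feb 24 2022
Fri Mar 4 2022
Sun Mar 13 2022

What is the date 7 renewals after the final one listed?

Intervals are 4, 5, 6, 7, 8, 9 days — an arithmetic progression with common difference 1.
Next gap: 10 days. Sun Mar 13 2022 + 10 days = Wed Mar 23 2022.
Next gap: 11 days. Wed Mar 23 2022 + 11 days = Sun Apr 3 2022.
Next gap: 12 days. Sun Apr 3 2022 + 12 days = Fri Apr 15 2022.
Next gap: 13 days. Fri Apr 15 2022 + 13 days = Thu Apr 28 2022.
Next gap: 14 days. Thu Apr 28 2022 + 14 days = Thu May 12 2022.
Next gap: 15 days. Thu May 12 2022 + 15 days = Fri May 27 2022.
Next gap: 16 days. Fri May 27 2022 + 16 days = Sun Jun 12 2022.

Sun Jun 12 2022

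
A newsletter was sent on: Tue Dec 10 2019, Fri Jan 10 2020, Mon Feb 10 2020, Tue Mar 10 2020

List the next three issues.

The day-of-month is always 10 (31, 31, 29 days between events).
So this recurs on the 10th of each month.
Next: April 2020 → Fri Apr 10 2020.
May 2020: Sun May 10 2020.
June 2020: Wed Jun 10 2020.

Fri Apr 10 2020, Sun May 10 2020, Wed Jun 10 2020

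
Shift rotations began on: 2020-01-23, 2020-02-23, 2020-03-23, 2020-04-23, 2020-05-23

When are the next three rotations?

Each date is the 23rd; the gaps (31, 29, 31, 30) track the month lengths.
The rule is the 23rd of each month.
June 2020: 2020-06-23.
Next: July 2020 → 2020-07-23.
August 2020: 2020-08-23.

2020-06-23, 2020-07-23, 2020-08-23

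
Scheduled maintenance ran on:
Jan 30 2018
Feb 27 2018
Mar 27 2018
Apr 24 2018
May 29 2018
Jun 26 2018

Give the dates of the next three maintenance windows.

These are Tuesdays with 28, 28, 28, 35, 28-day gaps.
Each is the final Tuesday of its month — Jan 30 2018 is past the 28th, so '4th Tuesday' doesn't fit.
Last Tuesday of July 2018: Jul 31 2018.
August 2018 ends with Tuesday Aug 28 2018.
Last Tuesday of September 2018: Sep 25 2018.

Jul 31 2018, Aug 28 2018, Sep 25 2018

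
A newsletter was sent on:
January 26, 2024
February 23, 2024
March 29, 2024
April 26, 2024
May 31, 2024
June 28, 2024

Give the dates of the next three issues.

July 26, 2024; August 30, 2024; September 27, 2024

These are Fridays with 28, 35, 28, 35, 28-day gaps.
Each is the final Friday of its month — March 29, 2024 is past the 28th, so '4th Friday' doesn't fit.
Last Friday of July 2024: July 26, 2024.
Last Friday of August 2024: August 30, 2024.
Last Friday of September 2024: September 27, 2024.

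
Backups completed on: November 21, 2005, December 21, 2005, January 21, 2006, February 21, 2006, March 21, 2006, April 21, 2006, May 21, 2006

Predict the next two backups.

Each date is the 21st; the gaps (30, 31, 31, 28, 31, 30) track the month lengths.
The rule is the 21st of each month.
June 2006: June 21, 2006.
Next: July 2006 → July 21, 2006.

June 21, 2006; July 21, 2006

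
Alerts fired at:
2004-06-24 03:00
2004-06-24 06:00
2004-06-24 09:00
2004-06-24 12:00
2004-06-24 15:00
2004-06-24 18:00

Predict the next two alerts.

2004-06-24 21:00, 2004-06-25 00:00

The interval is a steady 3 hours (3, 3, 3, 3, 3).
2004-06-24 18:00 + 3 h = 2004-06-24 21:00.
2004-06-24 21:00 + 3 h = 2004-06-25 00:00.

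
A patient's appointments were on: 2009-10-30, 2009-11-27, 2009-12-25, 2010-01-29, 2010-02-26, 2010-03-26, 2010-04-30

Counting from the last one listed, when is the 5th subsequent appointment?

2010-09-24

These are Fridays with 28, 28, 35, 28, 28, 35-day gaps.
Each is the final Friday of its month — 2009-10-30 is past the 28th, so '4th Friday' doesn't fit.
May 2010 ends with Friday 2010-05-28.
Last Friday of June 2010: 2010-06-25.
Last Friday of July 2010: 2010-07-30.
Last Friday of August 2010: 2010-08-27.
September 2010 ends with Friday 2010-09-24.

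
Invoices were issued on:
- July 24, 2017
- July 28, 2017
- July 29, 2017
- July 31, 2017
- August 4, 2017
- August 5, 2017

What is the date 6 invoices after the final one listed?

Gaps: 4, 1, 2, 4, 1 days — not constant, but cyclic with period 3.
The events fall on every Monday, Friday and Saturday.
The following Monday is August 7, 2017.
The following Friday is August 11, 2017.
Next Saturday: August 12, 2017.
Next Monday: August 14, 2017.
The following Friday is August 18, 2017.
Next Saturday: August 19, 2017.

August 19, 2017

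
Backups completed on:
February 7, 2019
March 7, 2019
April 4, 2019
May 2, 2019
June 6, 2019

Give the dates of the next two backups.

These are Thursdays at 28- or 35-day spacing (28, 28, 28, 35).
The pattern: 1st Thursday of the month.
1st Thursday of July 2019: July 4, 2019.
August 2019 — 1st Thursday is August 1, 2019.

July 4, 2019; August 1, 2019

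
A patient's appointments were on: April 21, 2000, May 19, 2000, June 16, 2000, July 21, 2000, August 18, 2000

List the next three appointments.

These are Fridays at 28- or 35-day spacing (28, 28, 35, 28).
The pattern: 3rd Friday of the month.
September 2000 — 3rd Friday is September 15, 2000.
October 2000 — 3rd Friday is October 20, 2000.
November 2000 — 3rd Friday is November 17, 2000.

September 15, 2000; October 20, 2000; November 17, 2000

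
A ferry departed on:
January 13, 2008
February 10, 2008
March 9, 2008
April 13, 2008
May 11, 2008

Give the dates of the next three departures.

All dates are Sundays, 28, 28, 35, 28 days apart.
Specifically, the 2nd Sunday of each month.
June 2008 — 2nd Sunday is June 8, 2008.
2nd Sunday of July 2008: July 13, 2008.
2nd Sunday of August 2008: August 10, 2008.

June 8, 2008; July 13, 2008; August 10, 2008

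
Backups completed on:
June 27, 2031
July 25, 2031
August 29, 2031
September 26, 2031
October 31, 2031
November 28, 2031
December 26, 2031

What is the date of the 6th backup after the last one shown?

These are Fridays with 28, 35, 28, 35, 28, 28-day gaps.
Each is the final Friday of its month — August 29, 2031 is past the 28th, so '4th Friday' doesn't fit.
January 2032 ends with Friday January 30, 2032.
Last Friday of February 2032: February 27, 2032.
March 2032 ends with Friday March 26, 2032.
Last Friday of April 2032: April 30, 2032.
Last Friday of May 2032: May 28, 2032.
Last Friday of June 2032: June 25, 2032.

June 25, 2032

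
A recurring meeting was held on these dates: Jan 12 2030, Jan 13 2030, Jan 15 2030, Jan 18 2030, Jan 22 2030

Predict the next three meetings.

Jan 27 2030, Feb 2 2030, Feb 9 2030

Intervals are 1, 2, 3, 4 days — an arithmetic progression with common difference 1.
Next gap: 5 days. Jan 22 2030 + 5 days = Jan 27 2030.
Next gap: 6 days. Jan 27 2030 + 6 days = Feb 2 2030.
Next gap: 7 days. Feb 2 2030 + 7 days = Feb 9 2030.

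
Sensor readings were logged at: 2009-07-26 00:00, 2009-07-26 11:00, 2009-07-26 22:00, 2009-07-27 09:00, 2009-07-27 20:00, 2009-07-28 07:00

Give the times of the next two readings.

2009-07-28 18:00, 2009-07-29 05:00

The interval is a steady 11 hours (11, 11, 11, 11, 11).
2009-07-28 07:00 + 11 h = 2009-07-28 18:00.
2009-07-28 18:00 + 11 h = 2009-07-29 05:00.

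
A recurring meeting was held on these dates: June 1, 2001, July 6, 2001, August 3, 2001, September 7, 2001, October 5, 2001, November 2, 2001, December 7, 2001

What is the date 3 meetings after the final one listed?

Gaps: 35, 28, 35, 28, 28, 35 days — a mix of 28 and 35. Every date is a Friday.
Each is the 1st Friday of its month.
1st Friday of January 2002: January 4, 2002.
February 2002 — 1st Friday is February 1, 2002.
1st Friday of March 2002: March 1, 2002.

March 1, 2002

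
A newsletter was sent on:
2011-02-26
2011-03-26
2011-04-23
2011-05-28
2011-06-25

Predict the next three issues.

2011-07-23, 2011-08-27, 2011-09-24

Gaps: 28, 28, 35, 28 days — a mix of 28 and 35. Every date is a Saturday.
Each is the 4th Saturday of its month.
4th Saturday of July 2011: 2011-07-23.
4th Saturday of August 2011: 2011-08-27.
September 2011 — 4th Saturday is 2011-09-24.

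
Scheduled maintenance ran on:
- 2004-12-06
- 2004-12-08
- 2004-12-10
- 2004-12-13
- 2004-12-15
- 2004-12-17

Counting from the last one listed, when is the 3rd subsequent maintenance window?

2004-12-24

Gaps: 2, 2, 3, 2, 2 days — not constant, but cyclic with period 3.
The events fall on every Monday, Wednesday and Friday.
The following Monday is 2004-12-20.
Next Wednesday: 2004-12-22.
Next Friday: 2004-12-24.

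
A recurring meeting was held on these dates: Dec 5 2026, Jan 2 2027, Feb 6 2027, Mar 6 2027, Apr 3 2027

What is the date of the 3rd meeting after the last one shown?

These are Saturdays at 28- or 35-day spacing (28, 35, 28, 28).
The pattern: 1st Saturday of the month.
May 2027 — 1st Saturday is May 1 2027.
1st Saturday of June 2027: Jun 5 2027.
July 2027 — 1st Saturday is Jul 3 2027.

Jul 3 2027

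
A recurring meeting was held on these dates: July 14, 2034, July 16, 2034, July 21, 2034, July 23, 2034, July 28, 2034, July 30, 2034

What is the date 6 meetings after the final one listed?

The gap pattern 2, 5, 2, 5, 2 repeats every 2 events.
These are the Fridays and Sundays of each week.
Next Friday: August 4, 2034.
The following Sunday is August 6, 2034.
The following Friday is August 11, 2034.
The following Sunday is August 13, 2034.
Next Friday: August 18, 2034.
The following Sunday is August 20, 2034.

August 20, 2034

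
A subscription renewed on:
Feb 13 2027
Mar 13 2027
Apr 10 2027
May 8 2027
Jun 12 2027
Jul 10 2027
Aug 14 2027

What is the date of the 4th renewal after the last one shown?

Dec 11 2027

All dates are Saturdays, 28, 28, 28, 35, 28, 35 days apart.
Specifically, the 2nd Saturday of each month.
September 2027 — 2nd Saturday is Sep 11 2027.
October 2027 — 2nd Saturday is Oct 9 2027.
2nd Saturday of November 2027: Nov 13 2027.
2nd Saturday of December 2027: Dec 11 2027.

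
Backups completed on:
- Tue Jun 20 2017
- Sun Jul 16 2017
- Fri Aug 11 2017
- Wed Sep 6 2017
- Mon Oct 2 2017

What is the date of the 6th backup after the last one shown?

Gaps between consecutive events: 26, 26, 26, 26 days — a constant 26-day interval.
Mon Oct 2 2017 + 26 days = Sat Oct 28 2017.
Sat Oct 28 2017 + 26 days = Thu Nov 23 2017.
Thu Nov 23 2017 + 26 days = Tue Dec 19 2017.
Tue Dec 19 2017 + 26 days = Sun Jan 14 2018.
Sun Jan 14 2018 + 26 days = Fri Feb 9 2018.
Fri Feb 9 2018 + 26 days = Wed Mar 7 2018.

Wed Mar 7 2018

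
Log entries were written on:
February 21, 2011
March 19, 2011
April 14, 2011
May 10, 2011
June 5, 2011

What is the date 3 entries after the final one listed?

The spacing is 26, 26, 26, 26 days — always 26 days.
June 5, 2011 + 26 days = July 1, 2011.
July 1, 2011 + 26 days = July 27, 2011.
July 27, 2011 + 26 days = August 22, 2011.

August 22, 2011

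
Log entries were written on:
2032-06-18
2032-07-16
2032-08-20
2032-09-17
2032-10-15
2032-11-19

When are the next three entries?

2032-12-17, 2033-01-21, 2033-02-18

Gaps: 28, 35, 28, 28, 35 days — a mix of 28 and 35. Every date is a Friday.
Each is the 3rd Friday of its month.
December 2032 — 3rd Friday is 2032-12-17.
3rd Friday of January 2033: 2033-01-21.
3rd Friday of February 2033: 2033-02-18.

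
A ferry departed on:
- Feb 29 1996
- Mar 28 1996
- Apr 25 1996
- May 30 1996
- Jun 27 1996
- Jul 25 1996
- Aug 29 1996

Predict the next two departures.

Sep 26 1996, Oct 31 1996

All Thursdays; the gaps (28, 28, 35, 28, 28, 35) vary with month length.
This is the last Thursday of each month.
Last Thursday of September 1996: Sep 26 1996.
Last Thursday of October 1996: Oct 31 1996.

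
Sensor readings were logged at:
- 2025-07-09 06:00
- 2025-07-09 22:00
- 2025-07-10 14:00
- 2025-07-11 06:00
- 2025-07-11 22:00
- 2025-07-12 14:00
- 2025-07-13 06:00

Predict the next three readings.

The interval is a steady 16 hours (16, 16, 16, 16, 16, 16).
2025-07-13 06:00 + 16 h = 2025-07-13 22:00.
2025-07-13 22:00 + 16 h = 2025-07-14 14:00.
2025-07-14 14:00 + 16 h = 2025-07-15 06:00.

2025-07-13 22:00, 2025-07-14 14:00, 2025-07-15 06:00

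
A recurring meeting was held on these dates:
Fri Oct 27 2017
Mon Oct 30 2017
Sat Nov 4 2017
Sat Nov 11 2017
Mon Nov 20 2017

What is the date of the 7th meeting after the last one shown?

Mon Mar 19 2018

Gaps: 3, 5, 7, 9 days — each gap is 2 larger than the previous one.
Next gap: 11 days. Mon Nov 20 2017 + 11 days = Fri Dec 1 2017.
Next gap: 13 days. Fri Dec 1 2017 + 13 days = Thu Dec 14 2017.
Next gap: 15 days. Thu Dec 14 2017 + 15 days = Fri Dec 29 2017.
Next gap: 17 days. Fri Dec 29 2017 + 17 days = Mon Jan 15 2018.
Next gap: 19 days. Mon Jan 15 2018 + 19 days = Sat Feb 3 2018.
Next gap: 21 days. Sat Feb 3 2018 + 21 days = Sat Feb 24 2018.
Next gap: 23 days. Sat Feb 24 2018 + 23 days = Mon Mar 19 2018.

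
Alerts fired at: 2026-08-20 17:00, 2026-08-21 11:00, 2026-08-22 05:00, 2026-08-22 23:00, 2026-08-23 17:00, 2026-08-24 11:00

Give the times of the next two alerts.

2026-08-25 05:00, 2026-08-25 23:00

The interval is a steady 18 hours (18, 18, 18, 18, 18).
2026-08-24 11:00 + 18 h = 2026-08-25 05:00.
2026-08-25 05:00 + 18 h = 2026-08-25 23:00.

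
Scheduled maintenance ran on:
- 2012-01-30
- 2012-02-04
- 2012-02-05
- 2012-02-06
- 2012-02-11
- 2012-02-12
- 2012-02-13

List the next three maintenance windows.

The gap pattern 5, 1, 1, 5, 1, 1 repeats every 3 events.
These are the Mondays, Saturdays and Sundays of each week.
Next Saturday: 2012-02-18.
Next Sunday: 2012-02-19.
Next Monday: 2012-02-20.

2012-02-18, 2012-02-19, 2012-02-20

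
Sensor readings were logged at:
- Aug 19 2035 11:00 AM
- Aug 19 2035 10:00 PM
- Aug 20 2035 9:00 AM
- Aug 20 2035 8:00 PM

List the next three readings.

Aug 21 2035 7:00 AM, Aug 21 2035 6:00 PM, Aug 22 2035 5:00 AM

Spacing: 11, 11, 11 h — constant 11 h.
Aug 20 2035 8:00 PM + 11 h = Aug 21 2035 7:00 AM.
Aug 21 2035 7:00 AM + 11 h = Aug 21 2035 6:00 PM.
Aug 21 2035 6:00 PM + 11 h = Aug 22 2035 5:00 AM.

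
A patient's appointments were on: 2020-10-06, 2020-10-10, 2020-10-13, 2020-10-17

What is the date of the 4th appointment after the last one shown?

2020-10-31

Every event lands on a Tuesday or Saturday (gaps cycle 4, 3, 4).
So the schedule is: every Tuesday and Saturday.
The following Tuesday is 2020-10-20.
Next Saturday: 2020-10-24.
The following Tuesday is 2020-10-27.
Next Saturday: 2020-10-31.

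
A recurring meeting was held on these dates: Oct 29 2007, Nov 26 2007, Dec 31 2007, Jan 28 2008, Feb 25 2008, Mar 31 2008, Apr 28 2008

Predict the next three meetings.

May 26 2008, Jun 30 2008, Jul 28 2008

Every date is a Monday; gaps 28, 35, 28, 28, 35, 28 days.
Each is the last Monday of its month (at least one falls on the 29th or later, ruling out '4th Monday').
May 2008 ends with Monday May 26 2008.
Last Monday of June 2008: Jun 30 2008.
July 2008 ends with Monday Jul 28 2008.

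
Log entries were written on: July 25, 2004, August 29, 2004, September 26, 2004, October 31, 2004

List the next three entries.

November 28, 2004; December 26, 2004; January 30, 2005

These are Sundays with 35, 28, 35-day gaps.
Each is the final Sunday of its month — August 29, 2004 is past the 28th, so '4th Sunday' doesn't fit.
November 2004 ends with Sunday November 28, 2004.
December 2004 ends with Sunday December 26, 2004.
January 2005 ends with Sunday January 30, 2005.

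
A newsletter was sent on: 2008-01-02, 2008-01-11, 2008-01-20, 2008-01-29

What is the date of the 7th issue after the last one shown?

Every event comes 9 days after the last (9, 9, 9).
2008-01-29 + 9 days = 2008-02-07.
2008-02-07 + 9 days = 2008-02-16.
2008-02-16 + 9 days = 2008-02-25.
2008-02-25 + 9 days = 2008-03-05.
2008-03-05 + 9 days = 2008-03-14.
2008-03-14 + 9 days = 2008-03-23.
2008-03-23 + 9 days = 2008-04-01.

2008-04-01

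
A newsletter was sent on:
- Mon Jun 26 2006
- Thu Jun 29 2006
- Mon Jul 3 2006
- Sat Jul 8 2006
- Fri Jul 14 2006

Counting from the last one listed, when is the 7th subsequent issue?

Fri Sep 22 2006

Gaps: 3, 4, 5, 6 days — each gap is 1 larger than the previous one.
Next gap: 7 days. Fri Jul 14 2006 + 7 days = Fri Jul 21 2006.
Next gap: 8 days. Fri Jul 21 2006 + 8 days = Sat Jul 29 2006.
Next gap: 9 days. Sat Jul 29 2006 + 9 days = Mon Aug 7 2006.
Next gap: 10 days. Mon Aug 7 2006 + 10 days = Thu Aug 17 2006.
Next gap: 11 days. Thu Aug 17 2006 + 11 days = Mon Aug 28 2006.
Next gap: 12 days. Mon Aug 28 2006 + 12 days = Sat Sep 9 2006.
Next gap: 13 days. Sat Sep 9 2006 + 13 days = Fri Sep 22 2006.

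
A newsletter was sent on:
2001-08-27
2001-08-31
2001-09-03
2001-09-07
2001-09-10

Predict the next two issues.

Gaps: 4, 3, 4, 3 days — not constant, but cyclic with period 2.
The events fall on every Monday and Friday.
Next Friday: 2001-09-14.
The following Monday is 2001-09-17.

2001-09-14, 2001-09-17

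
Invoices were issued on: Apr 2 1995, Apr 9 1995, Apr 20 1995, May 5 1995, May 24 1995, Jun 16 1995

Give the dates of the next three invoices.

Jul 13 1995, Aug 13 1995, Sep 17 1995

Intervals are 7, 11, 15, 19, 23 days — an arithmetic progression with common difference 4.
Next gap: 27 days. Jun 16 1995 + 27 days = Jul 13 1995.
Next gap: 31 days. Jul 13 1995 + 31 days = Aug 13 1995.
Next gap: 35 days. Aug 13 1995 + 35 days = Sep 17 1995.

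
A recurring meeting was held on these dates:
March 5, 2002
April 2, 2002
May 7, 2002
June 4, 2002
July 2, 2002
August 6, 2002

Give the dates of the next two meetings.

All dates are Tuesdays, 28, 35, 28, 28, 35 days apart.
Specifically, the 1st Tuesday of each month.
1st Tuesday of September 2002: September 3, 2002.
1st Tuesday of October 2002: October 1, 2002.

September 3, 2002; October 1, 2002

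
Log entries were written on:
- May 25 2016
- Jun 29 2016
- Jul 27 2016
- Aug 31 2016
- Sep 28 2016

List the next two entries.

Oct 26 2016, Nov 30 2016

All Wednesdays; the gaps (35, 28, 35, 28) vary with month length.
This is the last Wednesday of each month.
October 2016 ends with Wednesday Oct 26 2016.
November 2016 ends with Wednesday Nov 30 2016.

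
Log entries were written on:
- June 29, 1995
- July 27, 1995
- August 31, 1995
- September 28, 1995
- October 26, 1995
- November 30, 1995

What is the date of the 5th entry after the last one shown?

These are Thursdays with 28, 35, 28, 28, 35-day gaps.
Each is the final Thursday of its month — June 29, 1995 is past the 28th, so '4th Thursday' doesn't fit.
December 1995 ends with Thursday December 28, 1995.
January 1996 ends with Thursday January 25, 1996.
Last Thursday of February 1996: February 29, 1996.
Last Thursday of March 1996: March 28, 1996.
April 1996 ends with Thursday April 25, 1996.

April 25, 1996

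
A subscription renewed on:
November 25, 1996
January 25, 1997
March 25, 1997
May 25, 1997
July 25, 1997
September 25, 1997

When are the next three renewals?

Gaps: 61, 59, 61, 61, 62 days — not constant. Every event is on the 25th of the month.
Pattern: the 25th of every 2 months.
November 1997: November 25, 1997.
January 1998: January 25, 1998.
Next: March 1998 → March 25, 1998.

November 25, 1997; January 25, 1998; March 25, 1998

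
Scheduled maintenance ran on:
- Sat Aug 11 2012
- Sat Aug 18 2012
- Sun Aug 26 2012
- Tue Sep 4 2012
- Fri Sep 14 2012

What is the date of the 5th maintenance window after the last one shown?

Sun Nov 18 2012

Gaps: 7, 8, 9, 10 days — each gap is 1 larger than the previous one.
Next gap: 11 days. Fri Sep 14 2012 + 11 days = Tue Sep 25 2012.
Next gap: 12 days. Tue Sep 25 2012 + 12 days = Sun Oct 7 2012.
Next gap: 13 days. Sun Oct 7 2012 + 13 days = Sat Oct 20 2012.
Next gap: 14 days. Sat Oct 20 2012 + 14 days = Sat Nov 3 2012.
Next gap: 15 days. Sat Nov 3 2012 + 15 days = Sun Nov 18 2012.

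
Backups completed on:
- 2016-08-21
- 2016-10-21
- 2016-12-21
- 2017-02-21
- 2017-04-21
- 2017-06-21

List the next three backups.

2017-08-21, 2017-10-21, 2017-12-21

Each date is the 21st; the gaps (61, 61, 62, 59, 61) track the month lengths.
The rule is the 21st of every 2 months.
August 2017: 2017-08-21.
October 2017: 2017-10-21.
December 2017: 2017-12-21.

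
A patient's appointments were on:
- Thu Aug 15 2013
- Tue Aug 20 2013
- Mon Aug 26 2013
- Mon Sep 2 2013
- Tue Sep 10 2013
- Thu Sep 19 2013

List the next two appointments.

Sun Sep 29 2013, Thu Oct 10 2013

Gaps: 5, 6, 7, 8, 9 days — each gap is 1 larger than the previous one.
Next gap: 10 days. Thu Sep 19 2013 + 10 days = Sun Sep 29 2013.
Next gap: 11 days. Sun Sep 29 2013 + 11 days = Thu Oct 10 2013.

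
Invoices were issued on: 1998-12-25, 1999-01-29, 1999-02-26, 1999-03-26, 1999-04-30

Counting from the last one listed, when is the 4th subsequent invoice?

1999-08-27

These are Fridays with 35, 28, 28, 35-day gaps.
Each is the final Friday of its month — 1999-01-29 is past the 28th, so '4th Friday' doesn't fit.
Last Friday of May 1999: 1999-05-28.
Last Friday of June 1999: 1999-06-25.
July 1999 ends with Friday 1999-07-30.
August 1999 ends with Friday 1999-08-27.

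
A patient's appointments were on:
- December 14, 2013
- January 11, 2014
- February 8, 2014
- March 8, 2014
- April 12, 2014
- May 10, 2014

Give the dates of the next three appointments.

Gaps: 28, 28, 28, 35, 28 days — a mix of 28 and 35. Every date is a Saturday.
Each is the 2nd Saturday of its month.
2nd Saturday of June 2014: June 14, 2014.
2nd Saturday of July 2014: July 12, 2014.
2nd Saturday of August 2014: August 9, 2014.

June 14, 2014; July 12, 2014; August 9, 2014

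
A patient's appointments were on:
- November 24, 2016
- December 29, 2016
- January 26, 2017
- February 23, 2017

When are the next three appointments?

These are Thursdays with 35, 28, 28-day gaps.
Each is the final Thursday of its month — December 29, 2016 is past the 28th, so '4th Thursday' doesn't fit.
Last Thursday of March 2017: March 30, 2017.
April 2017 ends with Thursday April 27, 2017.
Last Thursday of May 2017: May 25, 2017.

March 30, 2017; April 27, 2017; May 25, 2017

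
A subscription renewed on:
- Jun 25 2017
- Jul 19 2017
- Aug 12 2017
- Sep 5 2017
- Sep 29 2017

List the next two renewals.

Every event comes 24 days after the last (24, 24, 24, 24).
Sep 29 2017 + 24 days = Oct 23 2017.
Oct 23 2017 + 24 days = Nov 16 2017.

Oct 23 2017, Nov 16 2017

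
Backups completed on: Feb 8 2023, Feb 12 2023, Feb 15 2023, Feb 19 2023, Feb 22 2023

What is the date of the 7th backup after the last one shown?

Gaps: 4, 3, 4, 3 days — not constant, but cyclic with period 2.
The events fall on every Wednesday and Sunday.
Next Sunday: Feb 26 2023.
Next Wednesday: Mar 1 2023.
The following Sunday is Mar 5 2023.
Next Wednesday: Mar 8 2023.
The following Sunday is Mar 12 2023.
Next Wednesday: Mar 15 2023.
Next Sunday: Mar 19 2023.

Mar 19 2023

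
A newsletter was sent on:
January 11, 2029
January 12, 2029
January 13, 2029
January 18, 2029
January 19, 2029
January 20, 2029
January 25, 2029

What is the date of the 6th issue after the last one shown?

The gap pattern 1, 1, 5, 1, 1, 5 repeats every 3 events.
These are the Thursdays, Fridays and Saturdays of each week.
The following Friday is January 26, 2029.
Next Saturday: January 27, 2029.
Next Thursday: February 1, 2029.
Next Friday: February 2, 2029.
Next Saturday: February 3, 2029.
Next Thursday: February 8, 2029.

February 8, 2029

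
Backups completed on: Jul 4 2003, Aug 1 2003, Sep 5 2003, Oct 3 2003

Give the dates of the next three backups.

Nov 7 2003, Dec 5 2003, Jan 2 2004

Gaps: 28, 35, 28 days — a mix of 28 and 35. Every date is a Friday.
Each is the 1st Friday of its month.
1st Friday of November 2003: Nov 7 2003.
December 2003 — 1st Friday is Dec 5 2003.
1st Friday of January 2004: Jan 2 2004.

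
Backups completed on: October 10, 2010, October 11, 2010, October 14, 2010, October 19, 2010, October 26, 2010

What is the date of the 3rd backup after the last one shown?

Gaps: 1, 3, 5, 7 days — each gap is 2 larger than the previous one.
Next gap: 9 days. October 26, 2010 + 9 days = November 4, 2010.
Next gap: 11 days. November 4, 2010 + 11 days = November 15, 2010.
Next gap: 13 days. November 15, 2010 + 13 days = November 28, 2010.

November 28, 2010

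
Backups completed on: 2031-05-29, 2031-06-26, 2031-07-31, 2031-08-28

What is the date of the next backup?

Every date is a Thursday; gaps 28, 35, 28 days.
Each is the last Thursday of its month (at least one falls on the 29th or later, ruling out '4th Thursday').
September 2031 ends with Thursday 2031-09-25.

2031-09-25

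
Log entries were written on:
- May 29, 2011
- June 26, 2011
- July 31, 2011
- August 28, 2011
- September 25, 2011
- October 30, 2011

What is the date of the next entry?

November 27, 2011

These are Sundays with 28, 35, 28, 28, 35-day gaps.
Each is the final Sunday of its month — May 29, 2011 is past the 28th, so '4th Sunday' doesn't fit.
Last Sunday of November 2011: November 27, 2011.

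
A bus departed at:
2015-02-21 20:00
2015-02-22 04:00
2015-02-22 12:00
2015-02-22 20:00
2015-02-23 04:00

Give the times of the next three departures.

2015-02-23 12:00, 2015-02-23 20:00, 2015-02-24 04:00

Spacing: 8, 8, 8, 8 h — constant 8 h.
2015-02-23 04:00 + 8 h = 2015-02-23 12:00.
2015-02-23 12:00 + 8 h = 2015-02-23 20:00.
2015-02-23 20:00 + 8 h = 2015-02-24 04:00.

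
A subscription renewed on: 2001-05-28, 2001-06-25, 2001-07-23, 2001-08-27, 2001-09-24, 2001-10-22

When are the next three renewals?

2001-11-26, 2001-12-24, 2002-01-28

Gaps: 28, 28, 35, 28, 28 days — a mix of 28 and 35. Every date is a Monday.
Each is the 4th Monday of its month.
November 2001 — 4th Monday is 2001-11-26.
4th Monday of December 2001: 2001-12-24.
January 2002 — 4th Monday is 2002-01-28.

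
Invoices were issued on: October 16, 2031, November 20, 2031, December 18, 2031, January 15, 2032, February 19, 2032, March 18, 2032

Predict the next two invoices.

April 15, 2032; May 20, 2032

All dates are Thursdays, 35, 28, 28, 35, 28 days apart.
Specifically, the 3rd Thursday of each month.
April 2032 — 3rd Thursday is April 15, 2032.
May 2032 — 3rd Thursday is May 20, 2032.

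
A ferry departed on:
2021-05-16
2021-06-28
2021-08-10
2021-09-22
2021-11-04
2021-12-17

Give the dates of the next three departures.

2022-01-29, 2022-03-13, 2022-04-25

The spacing is 43, 43, 43, 43, 43 days — always 43 days.
2021-12-17 + 43 days = 2022-01-29.
2022-01-29 + 43 days = 2022-03-13.
2022-03-13 + 43 days = 2022-04-25.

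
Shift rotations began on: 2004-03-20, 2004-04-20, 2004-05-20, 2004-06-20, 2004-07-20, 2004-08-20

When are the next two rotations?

2004-09-20, 2004-10-20

Gaps: 31, 30, 31, 30, 31 days — not constant. Every event is on the 20th of the month.
Pattern: the 20th of each month.
September 2004: 2004-09-20.
October 2004: 2004-10-20.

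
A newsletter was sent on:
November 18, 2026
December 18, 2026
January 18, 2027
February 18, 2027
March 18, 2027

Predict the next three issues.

Each date is the 18th; the gaps (30, 31, 31, 28) track the month lengths.
The rule is the 18th of each month.
Next: April 2027 → April 18, 2027.
May 2027: May 18, 2027.
Next: June 2027 → June 18, 2027.

April 18, 2027; May 18, 2027; June 18, 2027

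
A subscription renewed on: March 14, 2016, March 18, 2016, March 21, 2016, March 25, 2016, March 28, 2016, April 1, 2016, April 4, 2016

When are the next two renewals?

The gap pattern 4, 3, 4, 3, 4, 3 repeats every 2 events.
These are the Mondays and Fridays of each week.
Next Friday: April 8, 2016.
The following Monday is April 11, 2016.

April 8, 2016; April 11, 2016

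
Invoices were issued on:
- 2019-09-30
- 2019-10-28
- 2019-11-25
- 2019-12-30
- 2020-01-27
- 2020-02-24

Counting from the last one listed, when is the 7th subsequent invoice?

2020-09-28

These are Mondays with 28, 28, 35, 28, 28-day gaps.
Each is the final Monday of its month — 2019-09-30 is past the 28th, so '4th Monday' doesn't fit.
March 2020 ends with Monday 2020-03-30.
April 2020 ends with Monday 2020-04-27.
Last Monday of May 2020: 2020-05-25.
June 2020 ends with Monday 2020-06-29.
July 2020 ends with Monday 2020-07-27.
Last Monday of August 2020: 2020-08-31.
Last Monday of September 2020: 2020-09-28.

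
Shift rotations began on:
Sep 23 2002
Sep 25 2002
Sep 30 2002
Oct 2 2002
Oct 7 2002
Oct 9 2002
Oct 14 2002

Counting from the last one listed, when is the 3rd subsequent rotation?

The gap pattern 2, 5, 2, 5, 2, 5 repeats every 2 events.
These are the Mondays and Wednesdays of each week.
Next Wednesday: Oct 16 2002.
Next Monday: Oct 21 2002.
Next Wednesday: Oct 23 2002.

Oct 23 2002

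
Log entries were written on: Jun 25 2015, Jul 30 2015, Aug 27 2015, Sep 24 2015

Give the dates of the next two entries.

Every date is a Thursday; gaps 35, 28, 28 days.
Each is the last Thursday of its month (at least one falls on the 29th or later, ruling out '4th Thursday').
October 2015 ends with Thursday Oct 29 2015.
November 2015 ends with Thursday Nov 26 2015.

Oct 29 2015, Nov 26 2015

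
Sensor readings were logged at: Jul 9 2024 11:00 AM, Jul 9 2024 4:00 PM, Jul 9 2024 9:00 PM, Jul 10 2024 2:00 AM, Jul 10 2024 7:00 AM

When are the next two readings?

Gaps: 5, 5, 5, 5 hours — each event is 5 hours after the previous one.
Jul 10 2024 7:00 AM + 5 h = Jul 10 2024 12:00 PM.
Jul 10 2024 12:00 PM + 5 h = Jul 10 2024 5:00 PM.

Jul 10 2024 12:00 PM, Jul 10 2024 5:00 PM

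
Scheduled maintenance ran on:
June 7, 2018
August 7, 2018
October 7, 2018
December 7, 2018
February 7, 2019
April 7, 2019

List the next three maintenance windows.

Each date is the 7th; the gaps (61, 61, 61, 62, 59) track the month lengths.
The rule is the 7th of every 2 months.
Next: June 2019 → June 7, 2019.
August 2019: August 7, 2019.
October 2019: October 7, 2019.

June 7, 2019; August 7, 2019; October 7, 2019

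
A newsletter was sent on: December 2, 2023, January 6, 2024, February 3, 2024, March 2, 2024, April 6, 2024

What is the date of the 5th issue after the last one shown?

These are Saturdays at 28- or 35-day spacing (35, 28, 28, 35).
The pattern: 1st Saturday of the month.
May 2024 — 1st Saturday is May 4, 2024.
June 2024 — 1st Saturday is June 1, 2024.
July 2024 — 1st Saturday is July 6, 2024.
1st Saturday of August 2024: August 3, 2024.
September 2024 — 1st Saturday is September 7, 2024.

September 7, 2024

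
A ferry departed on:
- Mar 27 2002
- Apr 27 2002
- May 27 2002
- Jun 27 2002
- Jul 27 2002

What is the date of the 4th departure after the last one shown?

Nov 27 2002

The day-of-month is always 27 (31, 30, 31, 30 days between events).
So this recurs on the 27th of each month.
Next: August 2002 → Aug 27 2002.
Next: September 2002 → Sep 27 2002.
October 2002: Oct 27 2002.
Next: November 2002 → Nov 27 2002.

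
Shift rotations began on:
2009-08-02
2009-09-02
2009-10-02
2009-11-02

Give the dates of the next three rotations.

Gaps: 31, 30, 31 days — not constant. Every event is on the 2nd of the month.
Pattern: the 2nd of each month.
December 2009: 2009-12-02.
January 2010: 2010-01-02.
February 2010: 2010-02-02.

2009-12-02, 2010-01-02, 2010-02-02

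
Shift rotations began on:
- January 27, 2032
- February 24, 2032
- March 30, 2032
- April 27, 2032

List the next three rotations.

May 25, 2032; June 29, 2032; July 27, 2032

All Tuesdays; the gaps (28, 35, 28) vary with month length.
This is the last Tuesday of each month.
Last Tuesday of May 2032: May 25, 2032.
Last Tuesday of June 2032: June 29, 2032.
July 2032 ends with Tuesday July 27, 2032.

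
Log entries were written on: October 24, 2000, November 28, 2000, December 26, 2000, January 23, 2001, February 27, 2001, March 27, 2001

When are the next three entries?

These are Tuesdays at 28- or 35-day spacing (35, 28, 28, 35, 28).
The pattern: 4th Tuesday of the month.
April 2001 — 4th Tuesday is April 24, 2001.
May 2001 — 4th Tuesday is May 22, 2001.
4th Tuesday of June 2001: June 26, 2001.

April 24, 2001; May 22, 2001; June 26, 2001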